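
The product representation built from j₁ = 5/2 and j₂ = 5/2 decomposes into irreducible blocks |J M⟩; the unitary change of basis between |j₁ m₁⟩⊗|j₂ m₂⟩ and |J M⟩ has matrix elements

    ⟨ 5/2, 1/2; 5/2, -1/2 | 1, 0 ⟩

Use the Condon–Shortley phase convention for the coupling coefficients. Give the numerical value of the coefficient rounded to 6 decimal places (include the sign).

√[3·4!1!1!/7! · 3!2!2!3!1!1!] = √(72/35)
  +(−1)^1/∏(1,3,1,1,0,0)! = -1/6  (running -1/6)
  +(−1)^2/∏(2,2,0,0,1,1)! = 1/4  (running 1/12)
⟨..|..⟩ = √(72/35)·(1/12) = +0.119523

+√(1/70) = +0.119523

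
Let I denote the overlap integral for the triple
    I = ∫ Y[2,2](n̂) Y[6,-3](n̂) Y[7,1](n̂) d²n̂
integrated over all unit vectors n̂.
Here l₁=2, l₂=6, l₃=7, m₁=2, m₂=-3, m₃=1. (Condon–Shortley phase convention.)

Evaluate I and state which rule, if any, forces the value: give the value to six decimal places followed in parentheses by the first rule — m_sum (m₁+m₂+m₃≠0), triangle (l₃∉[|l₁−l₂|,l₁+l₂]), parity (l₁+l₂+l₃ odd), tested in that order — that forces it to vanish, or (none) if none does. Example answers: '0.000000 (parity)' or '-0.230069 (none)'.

0.000000 (parity)

l₁+l₂+l₃=15 is odd: 3j(l;000)=0 ⇒ I=0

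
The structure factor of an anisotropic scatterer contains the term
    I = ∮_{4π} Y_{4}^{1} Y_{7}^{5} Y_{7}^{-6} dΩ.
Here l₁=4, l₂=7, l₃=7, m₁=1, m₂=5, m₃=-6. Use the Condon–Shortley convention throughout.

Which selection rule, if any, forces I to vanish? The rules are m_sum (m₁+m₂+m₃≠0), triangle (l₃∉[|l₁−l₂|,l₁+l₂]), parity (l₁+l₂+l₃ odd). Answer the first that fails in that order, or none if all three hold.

none

Σmᵢ = 0  ✓
l₃∈[|l₁−l₂|,l₁+l₂]=[3,11], have l₃=7  ✓
Σlᵢ = 18 ⇒ even  ✓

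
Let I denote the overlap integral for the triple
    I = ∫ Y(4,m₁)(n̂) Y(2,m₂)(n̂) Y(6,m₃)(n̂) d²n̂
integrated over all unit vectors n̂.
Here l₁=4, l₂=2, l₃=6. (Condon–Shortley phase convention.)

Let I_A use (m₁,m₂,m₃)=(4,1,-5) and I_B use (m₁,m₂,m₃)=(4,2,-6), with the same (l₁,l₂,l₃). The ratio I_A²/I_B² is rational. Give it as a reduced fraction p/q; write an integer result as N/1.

Same 4,2,6: normalisation and zero-m 3j drop out of the ratio.
A: Δ: 0! 8! 4! / 13! → 1/6435; sum: t=0:+1/241920 = 1/241920; 3j²(4 2 6; 4 1 -5) = Δ·Π!·Σ² = 1/39  (sign -1)
B: Δ: 0! 8! 4! / 13! → 1/6435; sum: t=0:+1/967680 = 1/967680; 3j²(4 2 6; 4 2 -6) = Δ·Π!·Σ² = 1/13  (sign +1)
I_A²/I_B² = (1/39)/(1/13) = 1/3

1/3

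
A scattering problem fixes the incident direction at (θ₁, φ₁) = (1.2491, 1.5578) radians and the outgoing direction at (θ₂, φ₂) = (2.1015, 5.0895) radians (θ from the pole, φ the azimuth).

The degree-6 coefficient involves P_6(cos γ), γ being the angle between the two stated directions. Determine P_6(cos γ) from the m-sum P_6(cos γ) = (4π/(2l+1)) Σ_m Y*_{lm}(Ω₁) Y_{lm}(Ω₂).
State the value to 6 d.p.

Summing Y*_{l m}(θ₁,φ₁)·Y_{l m}(θ₂,φ₂) over m ∈ [−6, 6]; prefactor 4π/(2·6+1) = 0.966644:
  m=-6: (-0.351136+0.027437i) × (+0.126834+0.153092i) = -0.048736-0.050276i  (running Σ = -0.048736-0.050276i)
  m=-5: (+0.026404+0.405761i) × (-0.384307+0.125124i) = -0.060918-0.152633i  (running Σ = -0.109654-0.202909i)
  m=-4: (+0.028759-0.001496i) × (+0.022361-0.358162i) = +0.000107-0.010334i  (running Σ = -0.109547-0.213243i)
  m=-3: (+0.013026+0.333936i) × (-0.034844-0.016381i) = +0.005016-0.011849i  (running Σ = -0.104531-0.225092i)
  m=-2: (+0.137619-0.003578i) × (+0.255218-0.239781i) = +0.034265-0.033912i  (running Σ = -0.070266-0.259004i)
  m=-1: (+0.003743+0.287999i) × (+0.034412+0.086884i) = -0.024894+0.010236i  (running Σ = -0.095159-0.248768i)
  m=0: (+0.163971-0.000000i) × (+0.324823+0.000000i) = +0.053262+0.000000i  (running Σ = -0.041898-0.248768i)
  m=1: (-0.003743+0.287999i) × (-0.034412+0.086884i) = -0.024894-0.010236i  (running Σ = -0.066792-0.259004i)
  m=2: (+0.137619+0.003578i) × (+0.255218+0.239781i) = +0.034265+0.033912i  (running Σ = -0.032527-0.225092i)
  m=3: (-0.013026+0.333936i) × (+0.034844-0.016381i) = +0.005016+0.011849i  (running Σ = -0.027510-0.213243i)
  m=4: (+0.028759+0.001496i) × (+0.022361+0.358162i) = +0.000107+0.010334i  (running Σ = -0.027403-0.202909i)
  m=5: (-0.026404+0.405761i) × (+0.384307+0.125124i) = -0.060918+0.152633i  (running Σ = -0.088321-0.050276i)
  m=6: (-0.351136-0.027437i) × (+0.126834-0.153092i) = -0.048736+0.050276i  (running Σ = -0.137057-0.000000i)
Total Σ_m = -0.137057-0.000000i. Multiply by 0.966644: -0.132486-0.000000i. P_6(cos γ) = -0.132486

-0.132486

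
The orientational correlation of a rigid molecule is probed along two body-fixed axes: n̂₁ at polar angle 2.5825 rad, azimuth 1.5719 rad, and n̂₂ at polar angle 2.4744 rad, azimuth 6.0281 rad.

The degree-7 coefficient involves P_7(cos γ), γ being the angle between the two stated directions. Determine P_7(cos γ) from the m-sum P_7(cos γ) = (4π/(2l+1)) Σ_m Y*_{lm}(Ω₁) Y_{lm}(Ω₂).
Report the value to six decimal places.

0.322472

Term-by-term m-sum for l=7 (normalisation 4π/15 = 0.837758):
  [-7]  conj(Y_{7,-7})(Ω₁) = 0.00005 - 0.00591j ; Y_{7,-7}(Ω₂) = -0.00370 + 0.01697j ; Δ = 0.00010 + 0.00002j
  [-6]  conj(Y_{7,-6})(Ω₁) = 0.03532 + 0.00023j ; Y_{7,-6}(Ω₂) = -0.00332 - 0.08244j ; Δ = -0.00010 - 0.00291j
  [-5]  conj(Y_{7,-5})(Ω₁) = -0.00071 + 0.12852j ; Y_{7,-5}(Ω₂) = 0.06804 + 0.22363j ; Δ = -0.02879 + 0.00859j
  [-4]  conj(Y_{7,-4})(Ω₁) = -0.31232 - 0.00138j ; Y_{7,-4}(Ω₂) = -0.22203 - 0.36178j ; Δ = 0.06885 + 0.11330j
  [-3]  conj(Y_{7,-3})(Ω₁) = 0.00161 - 0.48577j ; Y_{7,-3}(Ω₂) = 0.31624 + 0.30375j ; Δ = 0.14806 - 0.15313j
  [-2]  conj(Y_{7,-2})(Ω₁) = 0.36580 + 0.00081j ; Y_{7,-2}(Ω₂) = -0.06471 - 0.03621j ; Δ = -0.02364 - 0.01330j
  [-1]  conj(Y_{7,-1})(Ω₁) = 0.00016 - 0.14920j ; Y_{7,-1}(Ω₂) = -0.35870 - 0.09354j ; Δ = -0.01401 + 0.05350j
  [+0]  conj(Y_{7,0})(Ω₁) = 0.42294 + 0.00000j ; Y_{7,0}(Ω₂) = 0.19859 + 0.00000j ; Δ = 0.08399 + 0.00000j
  [+1]  conj(Y_{7,1})(Ω₁) = -0.00016 - 0.14920j ; Y_{7,1}(Ω₂) = 0.35870 - 0.09354j ; Δ = -0.01401 - 0.05350j
  [+2]  conj(Y_{7,2})(Ω₁) = 0.36580 - 0.00081j ; Y_{7,2}(Ω₂) = -0.06471 + 0.03621j ; Δ = -0.02364 + 0.01330j
  [+3]  conj(Y_{7,3})(Ω₁) = -0.00161 - 0.48577j ; Y_{7,3}(Ω₂) = -0.31624 + 0.30375j ; Δ = 0.14806 + 0.15313j
  [+4]  conj(Y_{7,4})(Ω₁) = -0.31232 + 0.00138j ; Y_{7,4}(Ω₂) = -0.22203 + 0.36178j ; Δ = 0.06885 - 0.11330j
  [+5]  conj(Y_{7,5})(Ω₁) = 0.00071 + 0.12852j ; Y_{7,5}(Ω₂) = -0.06804 + 0.22363j ; Δ = -0.02879 - 0.00859j
  [+6]  conj(Y_{7,6})(Ω₁) = 0.03532 - 0.00023j ; Y_{7,6}(Ω₂) = -0.00332 + 0.08244j ; Δ = -0.00010 + 0.00291j
  [+7]  conj(Y_{7,7})(Ω₁) = -0.00005 - 0.00591j ; Y_{7,7}(Ω₂) = 0.00370 + 0.01697j ; Δ = 0.00010 - 0.00002j
Accumulated sum 0.38492 - 0.00000j; after 4π/(2l+1) scaling, 0.32247 - 0.00000j ⇒ P_7 = 0.322472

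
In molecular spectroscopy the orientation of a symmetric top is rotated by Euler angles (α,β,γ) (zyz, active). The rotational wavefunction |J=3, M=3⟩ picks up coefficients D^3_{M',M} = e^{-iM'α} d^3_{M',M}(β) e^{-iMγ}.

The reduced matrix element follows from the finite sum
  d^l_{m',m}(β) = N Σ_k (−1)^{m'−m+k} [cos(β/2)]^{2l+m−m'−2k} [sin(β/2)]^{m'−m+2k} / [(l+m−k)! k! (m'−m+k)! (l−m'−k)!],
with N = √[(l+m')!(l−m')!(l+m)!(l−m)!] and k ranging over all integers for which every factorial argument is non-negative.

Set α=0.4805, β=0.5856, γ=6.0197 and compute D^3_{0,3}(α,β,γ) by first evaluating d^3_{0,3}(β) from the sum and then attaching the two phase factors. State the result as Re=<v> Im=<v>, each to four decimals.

Re=0.0664 Im=0.0671

D^3_{0,3}(0.4805,0.5856,6.0197) = e^{-i·0·0.4805}·d^3_{0,3}(0.5856)·e^{-i·3·6.0197}. Compute d first:
c=cos(0.585600/2)=0.957439, s=sin(0.585600/2)=0.288634; N=√[6·6·720·1]=160.996894
k: max(0,(3)−(0))=3 … min(3+(3),3−(0))=3
  k=3: (−1)^0·160.9969/(36)·0.9574^3·0.2886^3 = +0.094383
d^3_{0,3}(0.5856) = +0.094383
Attach z-rotation phases: D = e^{-i(0)(0.4805)}·(+0.094383)·e^{-i(3)(6.0197)} = +0.066400+0.067075i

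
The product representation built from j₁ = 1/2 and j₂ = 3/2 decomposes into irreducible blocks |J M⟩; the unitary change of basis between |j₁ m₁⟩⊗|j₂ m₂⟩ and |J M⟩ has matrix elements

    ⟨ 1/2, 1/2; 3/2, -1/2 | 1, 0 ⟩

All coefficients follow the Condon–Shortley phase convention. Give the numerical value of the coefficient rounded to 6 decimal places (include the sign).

√[3·1!0!2!/4! · 1!0!1!2!1!1!] = √(1/2)
  +(−1)^0/∏(0,1,0,1,0,1)! = 1  (running 1)
⟨..|..⟩ = √(1/2)·(1) = +0.707107

+0.707107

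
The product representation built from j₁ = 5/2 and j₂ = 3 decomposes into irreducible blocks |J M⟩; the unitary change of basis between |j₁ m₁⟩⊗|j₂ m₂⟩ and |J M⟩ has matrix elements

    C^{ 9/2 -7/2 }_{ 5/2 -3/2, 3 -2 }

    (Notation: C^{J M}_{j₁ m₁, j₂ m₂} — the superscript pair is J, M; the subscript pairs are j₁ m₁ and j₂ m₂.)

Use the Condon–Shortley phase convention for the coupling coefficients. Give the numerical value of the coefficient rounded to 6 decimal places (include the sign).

√[10·1!4!5!/11! · 1!4!1!5!1!8!] = √(921600/11)
  +(−1)^0/∏(0,1,4,1,0,4)! = 1/576  (running 1/576)
  +(−1)^1/∏(1,0,3,0,1,5)! = -1/720  (running 1/2880)
⟨..|..⟩ = √(921600/11)·(1/2880) = +0.100504

+√(1/99) = +0.100504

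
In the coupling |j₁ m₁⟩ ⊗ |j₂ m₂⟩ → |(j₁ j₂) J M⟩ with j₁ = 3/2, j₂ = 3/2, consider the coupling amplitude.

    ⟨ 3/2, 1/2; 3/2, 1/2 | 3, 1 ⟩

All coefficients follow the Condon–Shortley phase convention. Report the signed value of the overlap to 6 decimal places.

j₁+j₂−J=0  J+j₁−j₂=3  J−j₁+j₂=3  j₁+j₂+J+1=7
(j₁±m₁, j₂±m₂, J±M) = (2,1,2,1,4,2)
P² = 48/5
sum k=0..0:
  [0] +1/4 = 1/4
S = 1/4
C² = P²·S² = 3/5 ; C = +0.774597

+√(3/5) = +0.774597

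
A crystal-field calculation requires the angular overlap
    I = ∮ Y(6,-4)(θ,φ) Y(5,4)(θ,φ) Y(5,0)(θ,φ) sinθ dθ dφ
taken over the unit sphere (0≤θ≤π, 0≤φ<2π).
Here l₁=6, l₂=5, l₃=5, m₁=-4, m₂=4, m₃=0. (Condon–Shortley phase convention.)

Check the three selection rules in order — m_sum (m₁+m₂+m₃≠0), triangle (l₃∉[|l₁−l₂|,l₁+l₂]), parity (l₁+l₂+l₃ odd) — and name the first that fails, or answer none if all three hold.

none

m₁+m₂+m₃ = -4 + 4 + 0 = 0  ✓
triangle: |6−5|=1 ≤ l₃=5 ≤ 6+5=11  ✓
parity: l₁+l₂+l₃ = 16 is even  ✓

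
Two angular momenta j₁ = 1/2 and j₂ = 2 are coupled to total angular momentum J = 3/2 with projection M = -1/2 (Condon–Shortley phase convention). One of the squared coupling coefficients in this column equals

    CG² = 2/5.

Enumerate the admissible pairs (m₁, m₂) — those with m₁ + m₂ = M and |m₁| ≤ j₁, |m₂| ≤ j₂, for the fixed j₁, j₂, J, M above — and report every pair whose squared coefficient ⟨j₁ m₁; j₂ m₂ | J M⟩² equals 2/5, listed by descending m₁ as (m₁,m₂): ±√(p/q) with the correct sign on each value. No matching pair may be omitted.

Admissible pairs with m₁+m₂ = M = -1/2: (-1/2,0), (1/2,-1)
  (m₁,m₂)=(1/2,-1): CG² = 3/5, CG = +√(3/5)
  (m₁,m₂)=(-1/2,0): CG² = 2/5, CG = −√(2/5)   ← matches the target
Pairs with CG² = 2/5: (-1/2,0): −√(2/5)

(-1/2,0): −√(2/5)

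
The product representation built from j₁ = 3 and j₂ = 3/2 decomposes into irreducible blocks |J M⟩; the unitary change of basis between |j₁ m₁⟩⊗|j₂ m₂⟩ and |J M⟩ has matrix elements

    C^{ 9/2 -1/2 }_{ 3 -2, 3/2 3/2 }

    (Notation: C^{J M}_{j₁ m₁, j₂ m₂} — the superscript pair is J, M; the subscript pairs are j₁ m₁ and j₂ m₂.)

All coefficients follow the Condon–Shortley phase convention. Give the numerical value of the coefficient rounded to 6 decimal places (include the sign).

+√(1/21) = +0.218218

j₁+j₂−J=0  J+j₁−j₂=6  J−j₁+j₂=3  j₁+j₂+J+1=10
(j₁±m₁, j₂±m₂, J±M) = (1,5,3,0,4,5)
P² = 172800/7
sum k=0..0:
  [0] +1/720 = 1/720
S = 1/720
C² = P²·S² = 1/21 ; C = +0.218218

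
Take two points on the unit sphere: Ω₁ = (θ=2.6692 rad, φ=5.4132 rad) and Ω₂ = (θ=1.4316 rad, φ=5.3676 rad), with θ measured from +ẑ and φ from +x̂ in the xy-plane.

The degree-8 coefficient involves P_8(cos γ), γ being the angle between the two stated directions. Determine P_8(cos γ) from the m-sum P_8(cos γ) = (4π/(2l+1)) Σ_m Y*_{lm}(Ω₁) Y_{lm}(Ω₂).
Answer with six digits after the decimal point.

Addition theorem: P_8(cos γ) = (4π/17) Σ_m Y*_{lm}(Ω₁) Y_{lm}(Ω₂), m = −8…8:
  m=-8: Y*=+0.000738-0.000593i  Y=+0.240786+0.411616i  product +0.000422+0.000161i
  m=-7: Y*=-0.007276-0.001424i  Y=+0.265127+0.033560i  product -0.001881-0.000622i
  m=-6: Y*=+0.017689+0.031808i  Y=-0.177819+0.179346i  product -0.008850-0.002484i
  m=-5: Y*=+0.044542-0.117457i  Y=+0.039062+0.288749i  product +0.035656+0.008273i
  m=-4: Y*=-0.290736+0.102304i  Y=-0.147782-0.084762i  product +0.051637+0.009524i
  m=-3: Y*=+0.436170+0.256520i  Y=-0.273143+0.113824i  product -0.148335-0.020420i
  m=-2: Y*=-0.073661-0.431255i  Y=+0.033935-0.127375i  product -0.057431-0.005252i
  m=-1: Y*=+0.052876-0.062673i  Y=-0.180459-0.234832i  product -0.024260-0.001107i
  m=+0: Y*=-0.469206-0.000000i  Y=+0.120194+0.000000i  product -0.056396-0.000000i
  m=+1: Y*=-0.052876-0.062673i  Y=+0.180459-0.234832i  product -0.024260+0.001107i
  m=+2: Y*=-0.073661+0.431255i  Y=+0.033935+0.127375i  product -0.057431+0.005252i
  m=+3: Y*=-0.436170+0.256520i  Y=+0.273143+0.113824i  product -0.148335+0.020420i
  m=+4: Y*=-0.290736-0.102304i  Y=-0.147782+0.084762i  product +0.051637-0.009524i
  m=+5: Y*=-0.044542-0.117457i  Y=-0.039062+0.288749i  product +0.035656-0.008273i
  m=+6: Y*=+0.017689-0.031808i  Y=-0.177819-0.179346i  product -0.008850+0.002484i
  m=+7: Y*=+0.007276-0.001424i  Y=-0.265127+0.033560i  product -0.001881+0.000622i
  m=+8: Y*=+0.000738+0.000593i  Y=+0.240786-0.411616i  product +0.000422-0.000161i
Σ over m = -0.362480+0.000000i; ×(4π/17) → -0.267944+0.000000i. Real part: -0.267944

-0.267944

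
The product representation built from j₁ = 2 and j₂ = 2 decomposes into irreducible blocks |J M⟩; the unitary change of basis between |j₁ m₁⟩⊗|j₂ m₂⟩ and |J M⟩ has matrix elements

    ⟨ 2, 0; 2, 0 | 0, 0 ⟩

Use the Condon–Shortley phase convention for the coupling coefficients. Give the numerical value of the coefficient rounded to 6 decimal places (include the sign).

+√(1/5) ≈ +0.447214

j₁+j₂−J=4  J+j₁−j₂=0  J−j₁+j₂=0  j₁+j₂+J+1=5
(j₁±m₁, j₂±m₂, J±M) = (2,2,2,2,0,0)
P² = 16/5
sum k=2..2:
  [2] +1/4 = 1/4
S = 1/4
C² = P²·S² = 1/5 ; C = +0.447214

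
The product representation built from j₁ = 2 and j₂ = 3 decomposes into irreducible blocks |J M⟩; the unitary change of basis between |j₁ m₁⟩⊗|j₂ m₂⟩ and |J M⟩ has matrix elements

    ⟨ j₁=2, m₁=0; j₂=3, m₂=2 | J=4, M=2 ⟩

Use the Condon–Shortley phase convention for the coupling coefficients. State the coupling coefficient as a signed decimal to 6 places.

triangle: 1!·3!·5!/10! = 720/3628800
(j±m)!: 2!·2!·5!·1!·6!·2! = 691200
prefactor² = (2J+1)·Δ·N² = 8640/7
  k=0: +1/(0!·1!·2!·5!·1!·0!) = 1/240
  k=1: −1/(1!·0!·1!·4!·2!·1!) = -1/48
Σ = -1/60  ⇒  CG² = 8640/7·(-1/60)² = 12/35
CG = −√(12/35) = -0.585540

−√(12/35) = -0.585540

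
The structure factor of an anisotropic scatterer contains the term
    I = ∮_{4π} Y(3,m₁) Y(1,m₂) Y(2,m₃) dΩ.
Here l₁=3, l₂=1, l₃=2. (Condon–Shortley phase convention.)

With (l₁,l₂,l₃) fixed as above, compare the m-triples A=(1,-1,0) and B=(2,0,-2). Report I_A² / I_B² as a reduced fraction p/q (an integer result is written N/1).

Shared (l₁,l₂,l₃)=(3,1,2): N and (l;000)² cancel in I_A²/I_B².
A: Δ = 2!·4!·0!/7! = 1/105; Racah Σ t=0..0: t=0:+1/8 = 1/8; ⇒ 3j(3 1 2; 1 -1 0)² = 2/35, sgn +1
B: Δ = 2!·4!·0!/7! = 1/105; Racah Σ t=1..1: t=1:−1/24 = -1/24; ⇒ 3j(3 1 2; 2 0 -2)² = 1/21, sgn -1
I_A²/I_B² = (2/35)/(1/21) = 6/5

6/5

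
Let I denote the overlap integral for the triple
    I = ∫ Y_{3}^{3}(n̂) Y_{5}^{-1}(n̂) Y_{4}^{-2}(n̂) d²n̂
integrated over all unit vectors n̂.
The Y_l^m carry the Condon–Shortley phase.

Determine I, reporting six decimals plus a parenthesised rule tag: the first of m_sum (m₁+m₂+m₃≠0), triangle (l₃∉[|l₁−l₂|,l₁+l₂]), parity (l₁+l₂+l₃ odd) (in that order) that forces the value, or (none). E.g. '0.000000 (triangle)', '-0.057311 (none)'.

0.143662 (none)

m-sum 0 ✓  L=12 even ✓  2≤4≤8 ✓
Π(2lᵢ+1) = 7×11×9 = 693
triangle coeff Δ(3,5,4) = 1/180180
Σ_t [1,3]: t=1:−1/576 t=2:+1/144 t=3:−1/576 = 1/288
(3j)²=20/1001 [(3 5 4; 0 0 0)], sign=+1
Σ_t [0,0]: t=0:+1/2304 = 1/2304
(3j)²=75/4004 [(3 5 4; 3 -1 -2)], sign=+1
⇒ 4πI² = 3375/13013
I = (+1)√(3375/13013/(4π)) = 0.14366244
No selection rule forces the value: the integral is nonzero (none).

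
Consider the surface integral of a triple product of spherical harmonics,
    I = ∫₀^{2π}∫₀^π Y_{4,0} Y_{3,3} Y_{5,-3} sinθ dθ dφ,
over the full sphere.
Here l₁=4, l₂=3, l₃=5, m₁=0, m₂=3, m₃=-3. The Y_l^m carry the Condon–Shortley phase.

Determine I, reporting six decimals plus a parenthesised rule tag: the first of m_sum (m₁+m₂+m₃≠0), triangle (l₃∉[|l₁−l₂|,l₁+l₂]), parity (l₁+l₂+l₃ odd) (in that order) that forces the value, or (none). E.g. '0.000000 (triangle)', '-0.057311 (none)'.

0.196280 (none)

Rules hold: Σm=0, L=12 even, 1≤5≤7.
N = 9·7·11 = 693
Δ = 2!·6!·4!/13! = 1/180180
Racah Σ t=0..2: t=0:+1/576 t=1:−1/144 t=2:+1/576 = -1/288
⇒ 3j(4 3 5; 0 0 0)² = 20/1001, sgn +1
Racah Σ t=2..2: t=2:+1/2304 = 1/2304
⇒ 3j(4 3 5; 0 3 -3)² = 5/143, sgn +1
4πI² = N·(3j₀)²·(3jₘ)² = 900/1859
I = +1·√(0.484131/4π) = 0.19628026
No selection rule forces the value: the integral is nonzero (none).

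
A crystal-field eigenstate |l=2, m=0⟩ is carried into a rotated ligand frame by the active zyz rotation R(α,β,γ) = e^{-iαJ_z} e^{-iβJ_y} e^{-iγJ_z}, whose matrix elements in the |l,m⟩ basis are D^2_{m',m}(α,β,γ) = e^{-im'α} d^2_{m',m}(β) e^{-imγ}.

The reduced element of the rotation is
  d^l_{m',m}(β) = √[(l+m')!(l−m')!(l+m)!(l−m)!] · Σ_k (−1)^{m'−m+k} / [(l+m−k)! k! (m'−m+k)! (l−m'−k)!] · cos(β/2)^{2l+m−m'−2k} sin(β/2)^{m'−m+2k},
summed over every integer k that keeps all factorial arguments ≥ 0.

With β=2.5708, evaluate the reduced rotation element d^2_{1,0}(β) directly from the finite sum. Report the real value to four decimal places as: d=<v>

d^2_{1,0}(β=2.5708) via the finite sum:
With c≡cos(β/2)=0.281538 and s≡sin(β/2)=0.959550, N=[6·1·2·2]^{1/2}=4.898979
k∈{0,1} keeps every argument non-negative
  k=0: (−1)^1·4.8990/(2)·0.2815^3·0.9596^1 = -0.052451
  k=1: (−1)^2·4.8990/(2)·0.2815^1·0.9596^3 = +0.609278
d^2_{1,0}(2.5708) = -0.052451 +0.609278 = +0.556827

d=0.5568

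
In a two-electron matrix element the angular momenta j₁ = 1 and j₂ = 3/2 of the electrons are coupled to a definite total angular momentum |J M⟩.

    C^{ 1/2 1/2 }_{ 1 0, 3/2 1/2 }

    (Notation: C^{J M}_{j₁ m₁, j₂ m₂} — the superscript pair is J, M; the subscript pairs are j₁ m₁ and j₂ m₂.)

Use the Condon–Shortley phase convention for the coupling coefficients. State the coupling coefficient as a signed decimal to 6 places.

−√(1/3) = -0.577350

triangle: 2!*0!*1!/4! = 2/24
(j±m)!: 1!*1!*2!*1!*1!*0! = 2
prefactor² = (2J+1)*Δ*N² = 1/3
  k=1: −1/(1!*1!*0!*1!*0!*0!) = -1
Σ = -1  ⇒  CG² = 1/3*(-1)² = 1/3
CG = −√(1/3) = -0.577350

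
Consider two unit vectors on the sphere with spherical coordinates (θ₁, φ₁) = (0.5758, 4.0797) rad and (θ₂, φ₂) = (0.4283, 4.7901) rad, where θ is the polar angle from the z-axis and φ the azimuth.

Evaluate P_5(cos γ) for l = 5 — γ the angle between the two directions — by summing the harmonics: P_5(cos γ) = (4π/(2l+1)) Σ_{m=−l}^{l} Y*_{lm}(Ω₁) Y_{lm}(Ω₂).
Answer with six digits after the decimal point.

Term-by-term m-sum for l=5 (normalisation 4π/11 = 1.142397):
  m=-5: Y*=(0.000485, 0.022210)  Y=(0.002173, 0.005308)  product (-0.000117, 0.000051)
  m=-4: Y*=(-0.088647, -0.062067)  Y=(0.037823, -0.012151)  product (-0.004107, -0.001270)
  m=-3: Y*=(0.281960, -0.095719)  Y=(-0.036917, -0.155472)  product (-0.025291, -0.040303)
  m=-2: Y*=(-0.140737, 0.446383)  Y=(-0.389498, 0.061029)  product (0.027575, -0.182454)
  m=-1: Y*=(-0.159259, -0.217198)  Y=(0.039190, 0.503290)  product (0.103072, -0.088665)
  m=+0: Y*=(-0.300682, -0.000000)  Y=(0.022854, 0.000000)  product (-0.006872, -0.000000)
  m=+1: Y*=(0.159259, -0.217198)  Y=(-0.039190, 0.503290)  product (0.103072, 0.088665)
  m=+2: Y*=(-0.140737, -0.446383)  Y=(-0.389498, -0.061029)  product (0.027575, 0.182454)
  m=+3: Y*=(-0.281960, -0.095719)  Y=(0.036917, -0.155472)  product (-0.025291, 0.040303)
  m=+4: Y*=(-0.088647, 0.062067)  Y=(0.037823, 0.012151)  product (-0.004107, 0.001270)
  m=+5: Y*=(-0.000485, 0.022210)  Y=(-0.002173, 0.005308)  product (-0.000117, -0.000051)
Total Σ_m = (0.195393, 0.000000). Multiply by 1.142397: (0.223216, 0.000000). P_5(cos γ) = 0.223216

0.223216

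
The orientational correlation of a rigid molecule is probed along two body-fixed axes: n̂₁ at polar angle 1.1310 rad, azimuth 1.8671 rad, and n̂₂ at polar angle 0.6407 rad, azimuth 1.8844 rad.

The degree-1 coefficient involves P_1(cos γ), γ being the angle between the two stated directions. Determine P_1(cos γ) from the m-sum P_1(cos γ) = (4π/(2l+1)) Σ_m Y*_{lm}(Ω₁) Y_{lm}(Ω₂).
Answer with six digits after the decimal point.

0.882111

Term-by-term m-sum for l=1 (normalisation 4π/3 = 4.188790):
  [-1]  conj(Y_{1,-1})(Ω₁) = (-0.091280, 0.298993) ; Y_{1,-1}(Ω₂) = (-0.063710, -0.196449) ; Δ = (0.064552, -0.001117)
  [+0]  conj(Y_{1,0})(Ω₁) = (0.208025, -0.000000) ; Y_{1,0}(Ω₂) = (0.391702, 0.000000) ; Δ = (0.081484, 0.000000)
  [+1]  conj(Y_{1,1})(Ω₁) = (0.091280, 0.298993) ; Y_{1,1}(Ω₂) = (0.063710, -0.196449) ; Δ = (0.064552, 0.001117)
Total Σ_m = (0.210588, 0.000000). Multiply by 4.188790: (0.882111, 0.000000). P_1(cos γ) = 0.882111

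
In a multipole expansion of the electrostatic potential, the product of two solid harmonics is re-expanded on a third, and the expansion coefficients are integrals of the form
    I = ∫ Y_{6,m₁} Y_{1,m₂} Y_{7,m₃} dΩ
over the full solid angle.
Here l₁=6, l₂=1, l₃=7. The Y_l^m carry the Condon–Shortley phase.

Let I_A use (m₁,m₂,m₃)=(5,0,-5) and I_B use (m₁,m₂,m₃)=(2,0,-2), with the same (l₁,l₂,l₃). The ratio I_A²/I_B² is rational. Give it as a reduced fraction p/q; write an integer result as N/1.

8/15

Shared (l₁,l₂,l₃)=(6,1,7): N and (l;000)² cancel in I_A²/I_B².
A: Δ = 0!·12!·2!/15! = 1/1365; Racah Σ t=0..0: t=0:+1/39916800 = 1/39916800; ⇒ 3j(6 1 7; 5 0 -5)² = 8/455, sgn +1
B: Δ = 0!·12!·2!/15! = 1/1365; Racah Σ t=0..0: t=0:+1/967680 = 1/967680; ⇒ 3j(6 1 7; 2 0 -2)² = 3/91, sgn -1
I_A²/I_B² = (8/455)/(3/91) = 8/15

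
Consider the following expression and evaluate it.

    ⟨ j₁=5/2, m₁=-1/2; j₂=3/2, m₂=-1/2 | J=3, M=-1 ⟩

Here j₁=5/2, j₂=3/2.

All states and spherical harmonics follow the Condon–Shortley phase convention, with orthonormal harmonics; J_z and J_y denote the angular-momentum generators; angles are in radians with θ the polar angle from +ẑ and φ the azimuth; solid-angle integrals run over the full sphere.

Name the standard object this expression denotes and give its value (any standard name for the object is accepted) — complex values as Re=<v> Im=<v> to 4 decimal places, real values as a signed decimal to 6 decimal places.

Clebsch–Gordan coefficient, +√(1/60) ≈ +0.129099

This is a Clebsch–Gordan (vector-coupling) coefficient.
j₁+j₂−J=1  J+j₁−j₂=4  J−j₁+j₂=2  j₁+j₂+J+1=8
(j₁±m₁, j₂±m₂, J±M) = (2,3,1,2,2,4)
P² = 48/5
sum k=0..1:
  [0] +1/6 = 1/6
  [1] −1/8 = -1/8
S = 1/24
C² = P²·S² = 1/60 ; C = +0.129099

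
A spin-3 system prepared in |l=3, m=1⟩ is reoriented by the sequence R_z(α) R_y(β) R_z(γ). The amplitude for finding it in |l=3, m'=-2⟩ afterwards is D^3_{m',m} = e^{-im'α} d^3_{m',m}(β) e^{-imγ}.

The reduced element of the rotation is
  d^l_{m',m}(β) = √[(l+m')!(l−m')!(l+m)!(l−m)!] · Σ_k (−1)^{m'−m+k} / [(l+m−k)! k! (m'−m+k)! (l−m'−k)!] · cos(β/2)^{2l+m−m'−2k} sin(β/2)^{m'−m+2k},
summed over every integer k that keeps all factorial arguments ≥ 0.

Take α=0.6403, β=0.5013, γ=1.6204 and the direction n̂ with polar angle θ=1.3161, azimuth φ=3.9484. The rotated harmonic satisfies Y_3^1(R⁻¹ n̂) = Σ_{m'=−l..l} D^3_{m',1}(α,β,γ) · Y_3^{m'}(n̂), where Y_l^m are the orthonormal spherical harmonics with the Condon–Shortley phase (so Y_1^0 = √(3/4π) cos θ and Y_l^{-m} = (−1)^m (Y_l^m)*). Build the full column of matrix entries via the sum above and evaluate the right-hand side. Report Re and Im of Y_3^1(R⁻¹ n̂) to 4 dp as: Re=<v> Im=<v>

Re=-0.0261 Im=0.2237

Need the full column D^3_{m',1} for m'=−3..3 at α=0.6403, β=0.5013, γ=1.6204.
cos(β/2)=0.968751, sin(β/2)=0.248034
d^3_{-3,1}: single k=4 term ⇒ +0.013757;  D = +0.013140+0.004072i
d^3_{-2,1}: k∈[3..4] ⇒ +0.087740 -0.002876 = +0.084864;  D = +0.080012-0.028285i
d^3_{-1,1}: k∈[2..4] ⇒ +0.325104 -0.028416 +0.000233 = +0.296921;  D = +0.165367-0.246609i
d^3_{0,1}: k∈[1..3] ⇒ +0.733100 -0.144172 +0.003150 = +0.592078;  D = -0.029357-0.591350i
d^3_{1,1}: k∈[0..2] ⇒ +0.826559 -0.433472 +0.021312 = +0.414399;  D = -0.263750-0.319629i
d^3_{2,1}: k∈[0..1] ⇒ -0.669225 +0.087740 = -0.581485;  D = +0.564737+0.138555i
d^3_{3,1}: single k=0 term ⇒ +0.209854;  D = -0.193312+0.081664i
Y_3^{m'}(θ=1.3161,φ=3.9484) and Σ D·Y over m':
  (+0.0131+0.0041i)·(+0.2840+0.2497i)  (+0.0800-0.0283i)·(-0.0103-0.2409i)  (+0.1654-0.2466i)·(+0.1477-0.1542i)  (-0.0294-0.5913i)·(-0.2522+0.0000i)  (-0.2637-0.3196i)·(-0.1477-0.1542i)  (+0.5647+0.1386i)·(-0.0103+0.2409i)  (-0.1933+0.0817i)·(-0.2840+0.2497i)
Y_3^1(R⁻¹ n̂) = -0.026133+0.223729i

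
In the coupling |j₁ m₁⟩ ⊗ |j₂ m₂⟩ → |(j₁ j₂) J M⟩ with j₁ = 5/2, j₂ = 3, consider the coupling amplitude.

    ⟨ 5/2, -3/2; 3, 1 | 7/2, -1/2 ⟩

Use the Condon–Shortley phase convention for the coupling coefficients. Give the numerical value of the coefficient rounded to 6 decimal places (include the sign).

+0.356348  (= +√(8/63))

√[8·2!3!4!/10! · 1!4!4!2!3!4!] = √(18432/175)
  +(−1)^1/∏(1,1,3,3,0,1)! = -1/36  (running -1/36)
  +(−1)^2/∏(2,0,2,2,1,2)! = 1/16  (running 5/144)
⟨..|..⟩ = √(18432/175)·(5/144) = +0.356348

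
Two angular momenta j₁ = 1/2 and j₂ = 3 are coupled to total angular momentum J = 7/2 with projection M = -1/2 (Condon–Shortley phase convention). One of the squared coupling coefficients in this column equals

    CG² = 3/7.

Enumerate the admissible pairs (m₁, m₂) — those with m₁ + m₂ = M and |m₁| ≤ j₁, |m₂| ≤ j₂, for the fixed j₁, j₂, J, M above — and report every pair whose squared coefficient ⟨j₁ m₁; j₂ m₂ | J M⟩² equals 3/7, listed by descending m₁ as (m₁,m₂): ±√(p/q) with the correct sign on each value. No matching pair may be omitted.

Admissible pairs with m₁+m₂ = M = -1/2: (-1/2,0), (1/2,-1)
  (m₁,m₂)=(1/2,-1): CG² = 3/7, CG = +√(3/7)   ← matches the target
  (m₁,m₂)=(-1/2,0): CG² = 4/7, CG = +√(4/7)
Pairs with CG² = 3/7: (1/2,-1): +√(3/7)

(1/2,-1): +√(3/7)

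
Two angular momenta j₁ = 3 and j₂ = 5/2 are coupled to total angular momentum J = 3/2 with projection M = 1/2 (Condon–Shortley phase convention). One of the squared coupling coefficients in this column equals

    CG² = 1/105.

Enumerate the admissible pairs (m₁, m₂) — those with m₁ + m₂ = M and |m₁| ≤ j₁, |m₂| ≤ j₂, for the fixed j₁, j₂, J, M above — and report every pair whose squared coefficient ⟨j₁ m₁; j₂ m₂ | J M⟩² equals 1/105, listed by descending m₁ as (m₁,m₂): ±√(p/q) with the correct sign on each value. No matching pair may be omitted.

(1,-1/2): −√(1/105)

Admissible pairs with m₁+m₂ = M = 1/2: (-2,5/2), (-1,3/2), (0,1/2), (1,-1/2), (2,-3/2), (3,-5/2)
  (m₁,m₂)=(3,-5/2): CG² = 5/14, CG = +√(5/14)
  (m₁,m₂)=(2,-3/2): CG² = 1/21, CG = −√(1/21)
  (m₁,m₂)=(1,-1/2): CG² = 1/105, CG = −√(1/105)   ← matches the target
  (m₁,m₂)=(0,1/2): CG² = 4/35, CG = +√(4/35)
  (m₁,m₂)=(-1,3/2): CG² = 7/30, CG = −√(7/30)
  (m₁,m₂)=(-2,5/2): CG² = 5/21, CG = +√(5/21)
Pairs with CG² = 1/105: (1,-1/2): −√(1/105)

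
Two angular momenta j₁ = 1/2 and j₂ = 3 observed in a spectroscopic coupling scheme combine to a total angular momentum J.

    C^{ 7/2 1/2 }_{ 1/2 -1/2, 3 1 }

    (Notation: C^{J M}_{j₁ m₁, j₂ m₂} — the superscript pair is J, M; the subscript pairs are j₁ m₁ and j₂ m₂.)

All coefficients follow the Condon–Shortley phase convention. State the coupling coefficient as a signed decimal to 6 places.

j₁+j₂−J=0  J+j₁−j₂=1  J−j₁+j₂=6  j₁+j₂+J+1=8
(j₁±m₁, j₂±m₂, J±M) = (0,1,4,2,4,3)
P² = 6912/7
sum k=0..0:
  [0] +1/48 = 1/48
S = 1/48
C² = P²·S² = 3/7 ; C = +0.654654

+0.654654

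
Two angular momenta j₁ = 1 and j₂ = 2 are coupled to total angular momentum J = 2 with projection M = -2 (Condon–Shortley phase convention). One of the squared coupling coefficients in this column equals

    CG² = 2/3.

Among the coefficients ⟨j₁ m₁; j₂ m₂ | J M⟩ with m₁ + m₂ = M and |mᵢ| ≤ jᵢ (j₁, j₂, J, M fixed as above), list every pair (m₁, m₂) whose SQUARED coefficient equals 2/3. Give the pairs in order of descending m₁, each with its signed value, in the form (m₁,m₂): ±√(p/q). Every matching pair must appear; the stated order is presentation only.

(0,-2): +√(2/3)

Admissible pairs with m₁+m₂ = M = -2: (-1,-1), (0,-2)
  (m₁,m₂)=(0,-2): CG² = 2/3, CG = +√(2/3)   ← matches the target
  (m₁,m₂)=(-1,-1): CG² = 1/3, CG = −√(1/3)
Pairs with CG² = 2/3: (0,-2): +√(2/3)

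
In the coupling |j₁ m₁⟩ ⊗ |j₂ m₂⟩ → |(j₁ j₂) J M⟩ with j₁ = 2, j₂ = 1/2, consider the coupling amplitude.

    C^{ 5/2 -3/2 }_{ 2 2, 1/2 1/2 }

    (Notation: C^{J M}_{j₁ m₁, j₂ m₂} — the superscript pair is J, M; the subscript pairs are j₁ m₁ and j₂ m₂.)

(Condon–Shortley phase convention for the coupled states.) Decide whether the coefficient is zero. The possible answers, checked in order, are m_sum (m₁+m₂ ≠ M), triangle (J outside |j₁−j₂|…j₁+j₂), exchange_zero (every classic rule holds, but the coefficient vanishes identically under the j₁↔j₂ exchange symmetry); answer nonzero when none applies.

m_sum

m-sum: m₁+m₂ = 2+1/2 = 5/2, M = -3/2  ✗ ⇒ coefficient is 0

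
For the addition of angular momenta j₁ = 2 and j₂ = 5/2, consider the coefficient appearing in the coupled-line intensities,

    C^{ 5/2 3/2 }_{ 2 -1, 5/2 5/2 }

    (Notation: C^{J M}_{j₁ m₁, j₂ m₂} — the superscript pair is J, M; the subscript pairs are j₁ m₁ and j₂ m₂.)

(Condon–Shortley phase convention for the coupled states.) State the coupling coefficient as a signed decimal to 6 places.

+0.654654

√[6·2!2!3!/8! · 1!3!5!0!4!1!] = √(432/7)
  +(−1)^2/∏(2,0,1,3,1,0)! = 1/12  (running 1/12)
⟨..|..⟩ = √(432/7)·(1/12) = +0.654654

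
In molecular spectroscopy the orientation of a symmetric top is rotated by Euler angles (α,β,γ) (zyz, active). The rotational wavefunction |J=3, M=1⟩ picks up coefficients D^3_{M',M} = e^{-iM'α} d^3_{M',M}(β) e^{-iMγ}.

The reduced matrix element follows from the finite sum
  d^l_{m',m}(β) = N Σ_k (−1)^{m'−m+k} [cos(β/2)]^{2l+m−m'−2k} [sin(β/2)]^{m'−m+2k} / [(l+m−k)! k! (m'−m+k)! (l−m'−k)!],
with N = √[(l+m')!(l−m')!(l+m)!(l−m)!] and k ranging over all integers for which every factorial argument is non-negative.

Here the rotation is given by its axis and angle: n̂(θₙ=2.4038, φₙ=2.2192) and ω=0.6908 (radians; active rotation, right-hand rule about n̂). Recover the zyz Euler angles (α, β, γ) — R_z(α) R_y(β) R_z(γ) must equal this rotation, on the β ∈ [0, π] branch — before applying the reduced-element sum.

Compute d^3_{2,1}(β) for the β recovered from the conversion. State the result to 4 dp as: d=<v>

Axis–angle → zyz. n̂ = (sinθₙcosφₙ, sinθₙsinφₙ, cosθₙ) = (-0.406227, +0.536140, -0.739955), ω = 0.6908.
R = I cosω + sinω [n̂]ₓ + (1−cosω) n̂n̂ᵀ gives
  R = [+0.808570, +0.421533, +0.410518; -0.521398, +0.836637, +0.167876; -0.272689, -0.349782, +0.896266]
β = atan2(√(R₁₃²+R₂₃²), R₃₃) = 0.459519; α = atan2(R₂₃, R₁₃) mod 2π = 0.388187; γ = atan2(R₃₂, −R₃₁) mod 2π = 5.374565
d^3_{2,1}(β=0.4595) via the finite sum:
c=cos(0.459519/2)=0.973721, s=sin(0.459519/2)=0.227743; N=√[120·1·24·2]=75.894664
The bounds max(0,m−m')=0 and min(l+m,l−m')=1 give 2 terms
  k=0: (−1)^1·75.8947/(24)·0.9737^5·0.2277^1 = -0.630404
  k=1: (−1)^2·75.8947/(12)·0.9737^3·0.2277^3 = +0.068972
d^3_{2,1}(0.4595) = -0.630404 +0.068972 = -0.561432

d=-0.5614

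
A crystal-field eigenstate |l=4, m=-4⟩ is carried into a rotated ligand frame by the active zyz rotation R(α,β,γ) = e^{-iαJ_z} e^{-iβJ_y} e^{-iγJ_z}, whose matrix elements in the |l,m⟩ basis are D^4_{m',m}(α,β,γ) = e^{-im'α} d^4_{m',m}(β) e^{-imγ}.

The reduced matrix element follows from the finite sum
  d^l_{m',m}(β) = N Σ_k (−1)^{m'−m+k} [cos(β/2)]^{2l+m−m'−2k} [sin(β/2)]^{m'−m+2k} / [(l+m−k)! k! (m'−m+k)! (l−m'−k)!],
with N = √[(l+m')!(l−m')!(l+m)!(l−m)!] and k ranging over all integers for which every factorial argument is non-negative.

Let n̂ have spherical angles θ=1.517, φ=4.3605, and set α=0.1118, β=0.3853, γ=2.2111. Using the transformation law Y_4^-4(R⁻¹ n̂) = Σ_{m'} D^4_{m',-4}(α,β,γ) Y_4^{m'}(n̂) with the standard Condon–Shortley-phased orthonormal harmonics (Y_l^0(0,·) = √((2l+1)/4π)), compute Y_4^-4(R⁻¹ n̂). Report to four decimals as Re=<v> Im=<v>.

Re=-0.1441 Im=-0.4054

Need the full column D^4_{m',-4} for m'=−4..4 at α=0.1118, β=0.3853, γ=2.2111.
cos(β/2)=0.981500, sin(β/2)=0.191461
d^4_{-4,-4}: single k=0 term ⇒ +0.861239;  D = -0.853612+0.114359i
d^4_{-3,-4}: single k=0 term ⇒ -0.475179;  D = +0.460992-0.115248i
d^4_{-2,-4}: single k=0 term ⇒ +0.173412;  D = -0.162492+0.060565i
d^4_{-1,-4}: single k=0 term ⇒ -0.047839;  D = +0.042683-0.021605i
d^4_{0,-4}: single k=0 term ⇒ +0.010433;  D = -0.008725+0.005721i
d^4_{1,-4}: single k=0 term ⇒ -0.001820;  D = +0.001401-0.001162i
d^4_{2,-4}: single k=0 term ⇒ +0.000251;  D = -0.000174+0.000181i
d^4_{3,-4}: single k=0 term ⇒ -0.000026;  D = +0.000016-0.000021i
d^4_{4,-4}: single k=0 term ⇒ +0.000002;  D = -0.000001+0.000002i
Y_4^{m'}(θ=1.517,φ=4.3605) and Σ D·Y over m':
  (-0.8536+0.1144i)·(+0.0715+0.4341i)  (+0.4610-0.1152i)·(+0.0583-0.0330i)  (-0.1625+0.0606i)·(+0.2492+0.2115i)  (+0.0427-0.0216i)·(+0.0261-0.0711i)  (-0.0087+0.0057i)·(+0.3082+0.0000i)  (+0.0014-0.0012i)·(-0.0261-0.0711i)  (-0.0002+0.0002i)·(+0.2492-0.2115i)  (+0.0000-0.0000i)·(-0.0583-0.0330i)  (-0.0000+0.0000i)·(+0.0715-0.4341i)
Y_4^-4(R⁻¹ n̂) = -0.144135-0.405432i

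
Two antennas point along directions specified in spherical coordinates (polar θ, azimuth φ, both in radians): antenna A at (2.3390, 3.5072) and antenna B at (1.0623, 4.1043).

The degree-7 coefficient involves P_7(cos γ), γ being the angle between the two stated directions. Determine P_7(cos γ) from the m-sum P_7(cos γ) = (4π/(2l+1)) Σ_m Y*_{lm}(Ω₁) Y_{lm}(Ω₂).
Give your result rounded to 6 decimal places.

Term-by-term m-sum for l=7 (normalisation 4π/15 = 0.837758):
  term(m=-7) = -0.004901+0.008313i   from Y*(Ω₁)=+0.041549-0.027361i, Y(Ω₂)=-0.174183+0.085382i
  term(m=-6) = +0.065799-0.031058i   from Y*(Ω₁)=+0.104915-0.146077i, Y(Ω₂)=+0.353683+0.196418i
  term(m=-5) = -0.142875-0.022485i   from Y*(Ω₁)=+0.094754-0.360185i, Y(Ω₂)=-0.039213-0.386356i
  term(m=-4) = +0.005525+0.005180i   from Y*(Ω₁)=-0.048335-0.444282i, Y(Ω₂)=-0.012860+0.011036i
  term(m=-3) = +0.013669+0.060982i   from Y*(Ω₁)=-0.083926-0.163607i, Y(Ω₂)=-0.329016-0.085229i
  term(m=-2) = -0.017441+0.044102i   from Y*(Ω₁)=+0.199849+0.179286i, Y(Ω₂)=+0.061336+0.165653i
  term(m=-1) = -0.071942+0.048913i   from Y*(Ω₁)=+0.297112+0.113740i, Y(Ω₂)=-0.156223+0.224433i
  term(m=+0) = -0.038875-0.000000i   from Y*(Ω₁)=-0.181494-0.000000i, Y(Ω₂)=+0.214196+0.000000i
  term(m=+1) = -0.071942-0.048913i   from Y*(Ω₁)=-0.297112+0.113740i, Y(Ω₂)=+0.156223+0.224433i
  term(m=+2) = -0.017441-0.044102i   from Y*(Ω₁)=+0.199849-0.179286i, Y(Ω₂)=+0.061336-0.165653i
  term(m=+3) = +0.013669-0.060982i   from Y*(Ω₁)=+0.083926-0.163607i, Y(Ω₂)=+0.329016-0.085229i
  term(m=+4) = +0.005525-0.005180i   from Y*(Ω₁)=-0.048335+0.444282i, Y(Ω₂)=-0.012860-0.011036i
  term(m=+5) = -0.142875+0.022485i   from Y*(Ω₁)=-0.094754-0.360185i, Y(Ω₂)=+0.039213-0.386356i
  term(m=+6) = +0.065799+0.031058i   from Y*(Ω₁)=+0.104915+0.146077i, Y(Ω₂)=+0.353683-0.196418i
  term(m=+7) = -0.004901-0.008313i   from Y*(Ω₁)=-0.041549-0.027361i, Y(Ω₂)=+0.174183+0.085382i
Σ over m = -0.343209-0.000000i; ×(4π/15) → -0.287526-0.000000i. Real part: -0.287526

-0.287526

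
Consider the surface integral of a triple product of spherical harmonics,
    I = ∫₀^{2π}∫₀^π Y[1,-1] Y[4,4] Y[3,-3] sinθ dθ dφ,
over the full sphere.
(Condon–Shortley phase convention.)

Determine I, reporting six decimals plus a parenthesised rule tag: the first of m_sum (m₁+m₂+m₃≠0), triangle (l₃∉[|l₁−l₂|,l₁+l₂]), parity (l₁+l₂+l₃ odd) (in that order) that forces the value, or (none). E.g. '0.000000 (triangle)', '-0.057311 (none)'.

0.325735 (none)

Rules hold: Σm=0, L=8 even, 3≤3≤5.
N = 3·9·7 = 189
Δ = 2!·0!·6!/9! = 1/252
Racah Σ t=1..1: t=1:−1/36 = -1/36
⇒ 3j(1 4 3; 0 0 0)² = 4/63, sgn +1
Racah Σ t=2..2: t=2:+1/1440 = 1/1440
⇒ 3j(1 4 3; -1 4 -3)² = 1/9, sgn +1
4πI² = N·(3j₀)²·(3jₘ)² = 4/3
I = +1·√(1.33333/4π) = 0.32573501
No selection rule forces the value: the integral is nonzero (none).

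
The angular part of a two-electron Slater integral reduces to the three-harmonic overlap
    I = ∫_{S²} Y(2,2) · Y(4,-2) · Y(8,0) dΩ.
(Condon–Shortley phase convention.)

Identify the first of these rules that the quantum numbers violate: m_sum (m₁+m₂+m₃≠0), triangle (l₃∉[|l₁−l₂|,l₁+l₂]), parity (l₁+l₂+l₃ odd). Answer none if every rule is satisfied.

triangle

Σmᵢ = 0  ✓
l₃∈[|l₁−l₂|,l₁+l₂]=[2,6] required, l₃=8 fails  ✗
Σlᵢ = 14 ⇒ even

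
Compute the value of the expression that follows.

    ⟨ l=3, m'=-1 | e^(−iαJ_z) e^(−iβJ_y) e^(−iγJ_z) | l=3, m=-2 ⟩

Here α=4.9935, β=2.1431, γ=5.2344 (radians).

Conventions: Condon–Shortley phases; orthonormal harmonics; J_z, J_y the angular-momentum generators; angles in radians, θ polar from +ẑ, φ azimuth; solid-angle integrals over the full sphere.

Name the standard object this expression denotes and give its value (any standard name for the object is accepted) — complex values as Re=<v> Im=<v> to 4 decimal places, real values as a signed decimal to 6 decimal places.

Wigner D-matrix element, Re=-0.3878 Im=0.0972

This is a Wigner D-matrix element — the rotation-matrix element ⟨l m'| R(α,β,γ) |l m⟩ in the angular-momentum basis.
D^3_{-1,-2}(4.9935,2.1431,5.2344) = e^{-i·-1·4.9935}·d^3_{-1,-2}(2.1431)·e^{-i·-2·5.2344}. Compute d first:
Half-angle: c=0.478764, s=0.877944. N=√(2·24·1·120)=75.894664
The bounds max(0,m−m')=0 and min(l+m,l−m')=1 give 2 terms
  k=0: (−1)^1·75.8947/(24)·0.4788^5·0.8779^1 = -0.069835
  k=1: (−1)^2·75.8947/(12)·0.4788^3·0.8779^3 = +0.469672
d^3_{-1,-2}(2.1431) = -0.069835 +0.469672 = +0.399837
D = (+0.277423-0.960748i)·(+0.399837)·(-0.502748-0.864433i) = -0.387832+0.097240i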